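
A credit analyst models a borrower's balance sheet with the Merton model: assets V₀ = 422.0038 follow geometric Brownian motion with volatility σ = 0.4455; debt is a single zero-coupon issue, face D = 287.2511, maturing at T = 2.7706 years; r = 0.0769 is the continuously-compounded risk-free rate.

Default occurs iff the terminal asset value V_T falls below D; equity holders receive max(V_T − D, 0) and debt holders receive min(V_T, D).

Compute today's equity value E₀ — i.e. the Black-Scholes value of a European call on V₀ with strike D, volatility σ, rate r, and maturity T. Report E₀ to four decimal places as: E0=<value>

E0=216.3807

d₁ = [ln(V₀/D) + (r + σ²/2)T] / (σ√T)
   = [ln(422.0038/287.2511) + (0.0769 + 0.5·0.4455²)·2.7706] / (0.4455·√2.7706)
   = [0.384658 + 0.488000] / 0.741540 = 1.176818
d₂ = d₁ − σ√T = 1.176818 − 0.741540 = 0.435278
N(d₁) = 0.880366,  N(d₂) = 0.668320,  e^(−rT) = 0.808108
E₀ = V₀·N(d₁) − D·e^(−rT)·N(d₂)
   = 422.0038·0.880366 − 287.2511·0.808108·0.668320 = 216.380717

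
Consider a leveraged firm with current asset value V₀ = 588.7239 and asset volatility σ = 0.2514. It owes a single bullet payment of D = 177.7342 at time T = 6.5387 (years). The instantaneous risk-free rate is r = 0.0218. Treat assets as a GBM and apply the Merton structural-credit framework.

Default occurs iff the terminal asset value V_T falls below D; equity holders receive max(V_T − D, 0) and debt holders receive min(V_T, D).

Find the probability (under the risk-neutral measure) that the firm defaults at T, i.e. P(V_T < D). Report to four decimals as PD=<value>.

PD=0.0389

d₁ = [ln(V₀/D) + (r + σ²/2)T] / (σ√T)
   = [ln(588.7239/177.7342) + (0.0218 + 0.5·0.2514²)·6.5387] / (0.2514·√6.5387)
   = [1.197668 + 0.349173] / 0.642852 = 2.406217
d₂ = d₁ − σ√T = 2.406217 − 0.642852 = 1.763365
risk-neutral PD = N(−d₂) = N(-1.763365) = 0.038920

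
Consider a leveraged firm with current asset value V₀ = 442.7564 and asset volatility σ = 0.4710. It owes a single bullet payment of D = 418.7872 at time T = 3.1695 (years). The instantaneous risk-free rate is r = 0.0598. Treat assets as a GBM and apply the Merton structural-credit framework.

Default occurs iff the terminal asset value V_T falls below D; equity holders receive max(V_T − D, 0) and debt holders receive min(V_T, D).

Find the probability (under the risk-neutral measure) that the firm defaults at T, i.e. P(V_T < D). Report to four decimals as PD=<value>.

d₁ = [ln(V₀/D) + (r + σ²/2)T] / (σ√T)
   = [ln(442.7564/418.7872) + (0.0598 + 0.5·0.4710²)·3.1695] / (0.4710·√3.1695)
   = [0.055657 + 0.541099] / 0.838526 = 0.711672
d₂ = d₁ − σ√T = 0.711672 − 0.838526 = -0.126853
risk-neutral PD = N(−d₂) = N(0.126853) = 0.550472

PD=0.5505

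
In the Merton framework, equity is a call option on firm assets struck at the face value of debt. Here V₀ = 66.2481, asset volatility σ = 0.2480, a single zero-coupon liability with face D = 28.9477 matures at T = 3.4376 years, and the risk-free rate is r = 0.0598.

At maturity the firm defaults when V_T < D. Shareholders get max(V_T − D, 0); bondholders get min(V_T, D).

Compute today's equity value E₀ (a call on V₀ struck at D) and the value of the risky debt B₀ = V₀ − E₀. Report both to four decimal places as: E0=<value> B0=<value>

E0=42.7552 B0=23.4929

d₁ = [ln(V₀/D) + (r + σ²/2)T] / (σ√T)
   = [ln(66.2481/28.9477) + (0.0598 + 0.5·0.2480²)·3.4376] / (0.2480·√3.4376)
   = [0.827916 + 0.311282] / 0.459811 = 2.477534
d₂ = d₁ − σ√T = 2.477534 − 0.459811 = 2.017723
N(d₁) = 0.993385,  N(d₂) = 0.978190,  e^(−rT) = 0.814184
E₀ = V₀·N(d₁) − D·e^(−rT)·N(d₂)
   = 66.2481·0.993385 − 28.9477·0.814184·0.978190 = 42.755162
B₀ = V₀ − E₀ = 66.2481 − 42.755162 = 23.492938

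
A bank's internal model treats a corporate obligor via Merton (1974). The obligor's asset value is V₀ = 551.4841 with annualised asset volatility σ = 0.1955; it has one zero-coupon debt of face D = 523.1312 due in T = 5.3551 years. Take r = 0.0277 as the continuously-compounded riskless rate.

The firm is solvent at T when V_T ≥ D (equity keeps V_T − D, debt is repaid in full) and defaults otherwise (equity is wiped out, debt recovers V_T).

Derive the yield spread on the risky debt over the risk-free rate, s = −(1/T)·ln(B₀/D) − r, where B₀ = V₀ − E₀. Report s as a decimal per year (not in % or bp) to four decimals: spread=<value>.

spread=0.0210

d₁ = [ln(V₀/D) + (r + σ²/2)T] / (σ√T)
   = [ln(551.4841/523.1312) + (0.0277 + 0.5·0.1955²)·5.3551] / (0.1955·√5.3551)
   = [0.052781 + 0.250673] / 0.452408 = 0.670752
d₂ = d₁ − σ√T = 0.670752 − 0.452408 = 0.218343
N(d₁) = 0.748811,  N(d₂) = 0.586419,  e^(−rT) = 0.862141
E₀ = V₀·N(d₁) − D·e^(−rT)·N(d₂)
   = 551.4841·0.748811 − 523.1312·0.862141·0.586419 = 148.474506
B₀ = V₀ − E₀ = 551.4841 − 148.474506 = 403.009594
spread = −(1/T)·ln(B₀/D) − r = −(1/5.3551)·ln(403.009594/523.1312) − 0.0277 = 0.02101467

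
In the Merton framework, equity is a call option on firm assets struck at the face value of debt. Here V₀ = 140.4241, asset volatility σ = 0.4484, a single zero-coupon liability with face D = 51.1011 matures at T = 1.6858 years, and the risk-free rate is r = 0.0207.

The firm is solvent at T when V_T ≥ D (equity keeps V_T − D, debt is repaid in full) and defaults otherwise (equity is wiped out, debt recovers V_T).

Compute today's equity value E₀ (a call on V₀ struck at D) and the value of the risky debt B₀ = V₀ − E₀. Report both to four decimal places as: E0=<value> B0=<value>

d₁ = [ln(V₀/D) + (r + σ²/2)T] / (σ√T)
   = [ln(140.4241/51.1011) + (0.0207 + 0.5·0.4484²)·1.6858] / (0.4484·√1.6858)
   = [1.010861 + 0.204372] / 0.582195 = 2.087329
d₂ = d₁ − σ√T = 2.087329 − 0.582195 = 1.505134
N(d₁) = 0.981571,  N(d₂) = 0.933855,  e^(−rT) = 0.965706
E₀ = V₀·N(d₁) − D·e^(−rT)·N(d₂)
   = 140.4241·0.981571 − 51.1011·0.965706·0.933855 = 91.751725
B₀ = V₀ − E₀ = 140.4241 − 91.751725 = 48.672375

E0=91.7517 B0=48.6724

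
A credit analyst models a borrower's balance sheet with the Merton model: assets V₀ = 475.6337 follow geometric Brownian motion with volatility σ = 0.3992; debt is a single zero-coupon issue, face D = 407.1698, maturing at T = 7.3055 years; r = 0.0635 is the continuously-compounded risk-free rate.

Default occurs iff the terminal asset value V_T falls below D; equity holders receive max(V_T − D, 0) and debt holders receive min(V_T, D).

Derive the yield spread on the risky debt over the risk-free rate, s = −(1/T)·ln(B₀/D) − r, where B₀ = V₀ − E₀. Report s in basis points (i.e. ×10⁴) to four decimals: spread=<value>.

spread=375.0005

d₁ = [ln(V₀/D) + (r + σ²/2)T] / (σ√T)
   = [ln(475.6337/407.1698) + (0.0635 + 0.5·0.3992²)·7.3055] / (0.3992·√7.3055)
   = [0.155418 + 1.046004] / 1.078985 = 1.113474
d₂ = d₁ − σ√T = 1.113474 − 1.078985 = 0.034488
N(d₁) = 0.867247,  N(d₂) = 0.513756,  e^(−rT) = 0.628827
E₀ = V₀·N(d₁) − D·e^(−rT)·N(d₂)
   = 475.6337·0.867247 − 407.1698·0.628827·0.513756 = 280.950343
B₀ = V₀ − E₀ = 475.6337 − 280.950343 = 194.683357
spread = −(1/T)·ln(B₀/D) − r = −(1/7.3055)·ln(194.683357/407.1698) − 0.0635 = 0.03750005
in basis points: 0.03750005 × 10⁴ = 375.0005 bp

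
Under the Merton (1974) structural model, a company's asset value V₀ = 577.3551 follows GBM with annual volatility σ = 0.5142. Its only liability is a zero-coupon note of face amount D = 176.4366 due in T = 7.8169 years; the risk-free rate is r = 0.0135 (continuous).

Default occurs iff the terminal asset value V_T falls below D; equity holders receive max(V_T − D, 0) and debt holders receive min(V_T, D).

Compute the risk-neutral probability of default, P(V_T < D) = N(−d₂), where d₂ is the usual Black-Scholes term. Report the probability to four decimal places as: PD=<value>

d₁ = [ln(V₀/D) + (r + σ²/2)T] / (σ√T)
   = [ln(577.3551/176.4366) + (0.0135 + 0.5·0.5142²)·7.8169] / (0.5142·√7.8169)
   = [1.185496 + 1.138929] / 1.437637 = 1.616837
d₂ = d₁ − σ√T = 1.616837 − 1.437637 = 0.179199
risk-neutral PD = N(−d₂) = N(-0.179199) = 0.428891

PD=0.4289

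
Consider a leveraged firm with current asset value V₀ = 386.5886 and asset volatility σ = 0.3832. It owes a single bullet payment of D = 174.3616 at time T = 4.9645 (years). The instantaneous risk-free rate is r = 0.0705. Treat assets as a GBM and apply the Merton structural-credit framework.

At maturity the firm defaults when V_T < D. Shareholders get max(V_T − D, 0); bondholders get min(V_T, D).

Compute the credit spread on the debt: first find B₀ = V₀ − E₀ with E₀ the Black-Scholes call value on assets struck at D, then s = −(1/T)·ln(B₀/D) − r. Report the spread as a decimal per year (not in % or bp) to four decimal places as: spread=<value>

spread=0.0123

d₁ = [ln(V₀/D) + (r + σ²/2)T] / (σ√T)
   = [ln(386.5886/174.3616) + (0.0705 + 0.5·0.3832²)·4.9645] / (0.3832·√4.9645)
   = [0.796230 + 0.714496] / 0.853814 = 1.769386
d₂ = d₁ − σ√T = 1.769386 − 0.853814 = 0.915572
N(d₁) = 0.961585,  N(d₂) = 0.820054,  e^(−rT) = 0.704690
E₀ = V₀·N(d₁) − D·e^(−rT)·N(d₂)
   = 386.5886·0.961585 − 174.3616·0.704690·0.820054 = 270.977106
B₀ = V₀ − E₀ = 386.5886 − 270.977106 = 115.611494
spread = −(1/T)·ln(B₀/D) − r = −(1/4.9645)·ln(115.611494/174.3616) − 0.0705 = 0.01226683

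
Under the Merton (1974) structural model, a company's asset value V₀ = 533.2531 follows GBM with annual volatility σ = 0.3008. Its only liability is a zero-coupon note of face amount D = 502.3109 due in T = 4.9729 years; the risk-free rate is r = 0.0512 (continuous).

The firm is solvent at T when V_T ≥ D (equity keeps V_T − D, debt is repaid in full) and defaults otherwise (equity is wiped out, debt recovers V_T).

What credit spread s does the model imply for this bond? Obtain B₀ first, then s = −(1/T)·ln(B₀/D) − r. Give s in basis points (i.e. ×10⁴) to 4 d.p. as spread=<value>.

d₁ = [ln(V₀/D) + (r + σ²/2)T] / (σ√T)
   = [ln(533.2531/502.3109) + (0.0512 + 0.5·0.3008²)·4.9729] / (0.3008·√4.9729)
   = [0.059777 + 0.479588] / 0.670784 = 0.804081
d₂ = d₁ − σ√T = 0.804081 − 0.670784 = 0.133297
N(d₁) = 0.789325,  N(d₂) = 0.553021,  e^(−rT) = 0.775217
E₀ = V₀·N(d₁) − D·e^(−rT)·N(d₂)
   = 533.2531·0.789325 − 502.3109·0.775217·0.553021 = 205.563740
B₀ = V₀ − E₀ = 533.2531 − 205.563740 = 327.689360
spread = −(1/T)·ln(B₀/D) − r = −(1/4.9729)·ln(327.689360/502.3109) − 0.0512 = 0.03469619
in basis points: 0.03469619 × 10⁴ = 346.9619 bp

spread=346.9619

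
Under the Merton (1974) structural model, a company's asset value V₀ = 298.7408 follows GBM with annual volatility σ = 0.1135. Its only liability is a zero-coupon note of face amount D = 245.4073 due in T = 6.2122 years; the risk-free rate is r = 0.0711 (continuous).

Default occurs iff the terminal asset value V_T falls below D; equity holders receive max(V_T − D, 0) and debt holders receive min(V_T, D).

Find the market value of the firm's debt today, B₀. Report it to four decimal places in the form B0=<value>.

B0=157.5316

d₁ = [ln(V₀/D) + (r + σ²/2)T] / (σ√T)
   = [ln(298.7408/245.4073) + (0.0711 + 0.5·0.1135²)·6.2122] / (0.1135·√6.2122)
   = [0.196657 + 0.481701] / 0.282891 = 2.397951
d₂ = d₁ − σ√T = 2.397951 − 0.282891 = 2.115061
N(d₁) = 0.991756,  N(d₂) = 0.982788,  e^(−rT) = 0.642951
E₀ = V₀·N(d₁) − D·e^(−rT)·N(d₂)
   = 298.7408·0.991756 − 245.4073·0.642951·0.982788 = 141.209209
B₀ = V₀ − E₀ = 298.7408 − 141.209209 = 157.531591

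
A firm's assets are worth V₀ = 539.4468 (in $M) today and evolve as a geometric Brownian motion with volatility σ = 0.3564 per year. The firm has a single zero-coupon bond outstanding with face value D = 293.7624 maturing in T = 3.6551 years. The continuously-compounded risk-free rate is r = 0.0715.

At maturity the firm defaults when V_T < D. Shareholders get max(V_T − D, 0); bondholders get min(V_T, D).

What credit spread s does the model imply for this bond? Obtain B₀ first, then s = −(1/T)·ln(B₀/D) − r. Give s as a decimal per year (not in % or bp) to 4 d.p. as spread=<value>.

spread=0.0136

d₁ = [ln(V₀/D) + (r + σ²/2)T] / (σ√T)
   = [ln(539.4468/293.7624) + (0.0715 + 0.5·0.3564²)·3.6551] / (0.3564·√3.6551)
   = [0.607773 + 0.493477] / 0.681377 = 1.616213
d₂ = d₁ − σ√T = 1.616213 − 0.681377 = 0.934836
N(d₁) = 0.946976,  N(d₂) = 0.825064,  e^(−rT) = 0.770019
E₀ = V₀·N(d₁) − D·e^(−rT)·N(d₂)
   = 539.4468·0.946976 − 293.7624·0.770019·0.825064 = 324.211452
B₀ = V₀ − E₀ = 539.4468 − 324.211452 = 215.235348
spread = −(1/T)·ln(B₀/D) − r = −(1/3.6551)·ln(215.235348/293.7624) − 0.0715 = 0.01359732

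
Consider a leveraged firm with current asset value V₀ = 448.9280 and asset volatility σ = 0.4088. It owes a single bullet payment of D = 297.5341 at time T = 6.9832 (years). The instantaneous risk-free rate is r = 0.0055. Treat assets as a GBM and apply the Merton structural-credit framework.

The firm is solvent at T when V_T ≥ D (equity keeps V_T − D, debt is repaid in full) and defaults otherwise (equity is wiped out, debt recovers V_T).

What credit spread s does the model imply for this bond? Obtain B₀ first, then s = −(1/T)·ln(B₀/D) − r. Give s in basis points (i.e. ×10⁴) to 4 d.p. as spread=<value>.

spread=477.6750

d₁ = [ln(V₀/D) + (r + σ²/2)T] / (σ√T)
   = [ln(448.9280/297.5341) + (0.0055 + 0.5·0.4088²)·6.9832] / (0.4088·√6.9832)
   = [0.411334 + 0.621915] / 1.080284 = 0.956460
d₂ = d₁ − σ√T = 0.956460 − 1.080284 = -0.123825
N(d₁) = 0.830580,  N(d₂) = 0.450727,  e^(−rT) = 0.962321
E₀ = V₀·N(d₁) − D·e^(−rT)·N(d₂)
   = 448.9280·0.830580 − 297.5341·0.962321·0.450727 = 243.817009
B₀ = V₀ − E₀ = 448.9280 − 243.817009 = 205.110991
spread = −(1/T)·ln(B₀/D) − r = −(1/6.9832)·ln(205.110991/297.5341) − 0.0055 = 0.04776750
in basis points: 0.04776750 × 10⁴ = 477.6750 bp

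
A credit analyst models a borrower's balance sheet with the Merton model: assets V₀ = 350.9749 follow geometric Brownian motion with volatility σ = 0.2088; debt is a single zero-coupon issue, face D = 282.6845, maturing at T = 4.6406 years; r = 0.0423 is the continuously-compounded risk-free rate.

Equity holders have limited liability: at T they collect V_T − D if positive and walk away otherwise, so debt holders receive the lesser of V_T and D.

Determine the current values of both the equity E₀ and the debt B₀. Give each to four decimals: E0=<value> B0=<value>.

d₁ = [ln(V₀/D) + (r + σ²/2)T] / (σ√T)
   = [ln(350.9749/282.6845) + (0.0423 + 0.5·0.2088²)·4.6406] / (0.2088·√4.6406)
   = [0.216383 + 0.297457] / 0.449798 = 1.142379
d₂ = d₁ − σ√T = 1.142379 − 0.449798 = 0.692581
N(d₁) = 0.873352,  N(d₂) = 0.755714,  e^(−rT) = 0.821768
E₀ = V₀·N(d₁) − D·e^(−rT)·N(d₂)
   = 350.9749·0.873352 − 282.6845·0.821768·0.755714 = 130.971469
B₀ = V₀ − E₀ = 350.9749 − 130.971469 = 220.003431

E0=130.9715 B0=220.0034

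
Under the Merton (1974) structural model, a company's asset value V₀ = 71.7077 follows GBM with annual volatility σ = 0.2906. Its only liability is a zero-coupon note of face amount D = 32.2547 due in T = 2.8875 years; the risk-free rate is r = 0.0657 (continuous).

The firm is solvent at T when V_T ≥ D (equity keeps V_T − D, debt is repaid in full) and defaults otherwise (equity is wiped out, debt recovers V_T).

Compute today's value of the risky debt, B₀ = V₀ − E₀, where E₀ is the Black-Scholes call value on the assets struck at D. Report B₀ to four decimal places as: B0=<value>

B0=26.5030

d₁ = [ln(V₀/D) + (r + σ²/2)T] / (σ√T)
   = [ln(71.7077/32.2547) + (0.0657 + 0.5·0.2906²)·2.8875] / (0.2906·√2.8875)
   = [0.798934 + 0.311631] / 0.493806 = 2.248990
d₂ = d₁ − σ√T = 2.248990 − 0.493806 = 1.755184
N(d₁) = 0.987743,  N(d₂) = 0.960386,  e^(−rT) = 0.827200
E₀ = V₀·N(d₁) − D·e^(−rT)·N(d₂)
   = 71.7077·0.987743 − 32.2547·0.827200·0.960386 = 45.204664
B₀ = V₀ − E₀ = 71.7077 − 45.204664 = 26.503036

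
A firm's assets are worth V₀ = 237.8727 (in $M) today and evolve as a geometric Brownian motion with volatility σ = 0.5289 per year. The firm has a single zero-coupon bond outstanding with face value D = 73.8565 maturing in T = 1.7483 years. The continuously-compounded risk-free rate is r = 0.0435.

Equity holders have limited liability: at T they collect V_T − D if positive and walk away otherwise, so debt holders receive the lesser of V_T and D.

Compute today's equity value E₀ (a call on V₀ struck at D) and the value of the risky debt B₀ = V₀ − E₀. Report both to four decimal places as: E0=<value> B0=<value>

d₁ = [ln(V₀/D) + (r + σ²/2)T] / (σ√T)
   = [ln(237.8727/73.8565) + (0.0435 + 0.5·0.5289²)·1.7483] / (0.5289·√1.7483)
   = [1.169612 + 0.320582] / 0.699329 = 2.130890
d₂ = d₁ − σ√T = 2.130890 − 0.699329 = 1.431561
N(d₁) = 0.983451,  N(d₂) = 0.923865,  e^(−rT) = 0.926769
E₀ = V₀·N(d₁) − D·e^(−rT)·N(d₂)
   = 237.8727·0.983451 − 73.8565·0.926769·0.923865 = 170.699478
B₀ = V₀ − E₀ = 237.8727 − 170.699478 = 67.173222

E0=170.6995 B0=67.1732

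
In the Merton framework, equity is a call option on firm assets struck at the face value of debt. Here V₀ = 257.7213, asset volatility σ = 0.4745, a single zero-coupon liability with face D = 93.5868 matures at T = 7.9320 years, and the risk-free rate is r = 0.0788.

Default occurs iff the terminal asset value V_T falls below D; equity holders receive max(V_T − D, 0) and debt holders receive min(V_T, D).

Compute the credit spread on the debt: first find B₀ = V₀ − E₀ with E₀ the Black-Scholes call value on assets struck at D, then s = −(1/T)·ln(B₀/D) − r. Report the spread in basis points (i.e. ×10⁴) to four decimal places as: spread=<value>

d₁ = [ln(V₀/D) + (r + σ²/2)T] / (σ√T)
   = [ln(257.7213/93.5868) + (0.0788 + 0.5·0.4745²)·7.9320] / (0.4745·√7.9320)
   = [1.012989 + 1.517987] / 1.336373 = 1.893916
d₂ = d₁ − σ√T = 1.893916 − 1.336373 = 0.557543
N(d₁) = 0.970882,  N(d₂) = 0.711422,  e^(−rT) = 0.535239
E₀ = V₀·N(d₁) − D·e^(−rT)·N(d₂)
   = 257.7213·0.970882 − 93.5868·0.535239·0.711422 = 214.580889
B₀ = V₀ − E₀ = 257.7213 − 214.580889 = 43.140411
spread = −(1/T)·ln(B₀/D) − r = −(1/7.9320)·ln(43.140411/93.5868) − 0.0788 = 0.01883353
in basis points: 0.01883353 × 10⁴ = 188.3353 bp

spread=188.3353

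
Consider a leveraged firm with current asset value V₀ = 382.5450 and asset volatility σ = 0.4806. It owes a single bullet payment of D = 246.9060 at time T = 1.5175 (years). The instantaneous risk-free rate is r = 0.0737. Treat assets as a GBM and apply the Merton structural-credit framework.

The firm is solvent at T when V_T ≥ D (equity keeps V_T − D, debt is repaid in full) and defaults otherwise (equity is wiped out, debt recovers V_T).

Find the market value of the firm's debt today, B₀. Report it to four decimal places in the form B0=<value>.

B0=204.8214

d₁ = [ln(V₀/D) + (r + σ²/2)T] / (σ√T)
   = [ln(382.5450/246.9060) + (0.0737 + 0.5·0.4806²)·1.5175] / (0.4806·√1.5175)
   = [0.437839 + 0.287093] / 0.592036 = 1.224472
d₂ = d₁ − σ√T = 1.224472 − 0.592036 = 0.632436
N(d₁) = 0.889613,  N(d₂) = 0.736449,  e^(−rT) = 0.894188
E₀ = V₀·N(d₁) − D·e^(−rT)·N(d₂)
   = 382.5450·0.889613 − 246.9060·0.894188·0.736449 = 177.723556
B₀ = V₀ − E₀ = 382.5450 − 177.723556 = 204.821444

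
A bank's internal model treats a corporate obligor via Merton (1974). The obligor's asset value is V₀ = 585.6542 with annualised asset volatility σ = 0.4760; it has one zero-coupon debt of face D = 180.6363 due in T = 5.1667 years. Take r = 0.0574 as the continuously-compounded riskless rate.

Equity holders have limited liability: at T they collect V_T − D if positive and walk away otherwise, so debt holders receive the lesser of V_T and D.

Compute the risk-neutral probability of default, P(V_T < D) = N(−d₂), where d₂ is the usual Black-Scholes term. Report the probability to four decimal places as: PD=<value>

PD=0.2060

d₁ = [ln(V₀/D) + (r + σ²/2)T] / (σ√T)
   = [ln(585.6542/180.6363) + (0.0574 + 0.5·0.4760²)·5.1667] / (0.4760·√5.1667)
   = [1.176244 + 0.881894] / 1.081966 = 1.902220
d₂ = d₁ − σ√T = 1.902220 − 1.081966 = 0.820254
risk-neutral PD = N(−d₂) = N(-0.820254) = 0.206036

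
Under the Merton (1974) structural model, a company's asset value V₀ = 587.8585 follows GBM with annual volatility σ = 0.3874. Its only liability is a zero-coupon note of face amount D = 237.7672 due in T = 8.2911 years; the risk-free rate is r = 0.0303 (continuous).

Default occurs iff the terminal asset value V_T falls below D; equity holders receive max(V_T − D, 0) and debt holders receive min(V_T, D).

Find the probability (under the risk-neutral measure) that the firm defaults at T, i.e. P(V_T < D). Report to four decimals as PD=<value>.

d₁ = [ln(V₀/D) + (r + σ²/2)T] / (σ√T)
   = [ln(587.8585/237.7672) + (0.0303 + 0.5·0.3874²)·8.2911] / (0.3874·√8.2911)
   = [0.905194 + 0.873379] / 1.115490 = 1.594433
d₂ = d₁ − σ√T = 1.594433 − 1.115490 = 0.478942
risk-neutral PD = N(−d₂) = N(-0.478942) = 0.315990

PD=0.3160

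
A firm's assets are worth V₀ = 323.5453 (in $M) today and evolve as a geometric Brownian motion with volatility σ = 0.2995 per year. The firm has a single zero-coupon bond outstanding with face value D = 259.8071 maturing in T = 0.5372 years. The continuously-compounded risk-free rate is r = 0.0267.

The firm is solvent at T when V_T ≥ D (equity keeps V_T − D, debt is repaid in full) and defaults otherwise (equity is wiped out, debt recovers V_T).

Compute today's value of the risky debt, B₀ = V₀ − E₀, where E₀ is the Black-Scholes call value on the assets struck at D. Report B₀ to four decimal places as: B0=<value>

d₁ = [ln(V₀/D) + (r + σ²/2)T] / (σ√T)
   = [ln(323.5453/259.8071) + (0.0267 + 0.5·0.2995²)·0.5372] / (0.2995·√0.5372)
   = [0.219400 + 0.038437] / 0.219515 = 1.174571
d₂ = d₁ − σ√T = 1.174571 − 0.219515 = 0.955056
N(d₁) = 0.879917,  N(d₂) = 0.830225,  e^(−rT) = 0.985759
E₀ = V₀·N(d₁) − D·e^(−rT)·N(d₂)
   = 323.5453·0.879917 − 259.8071·0.985759·0.830225 = 72.066269
B₀ = V₀ − E₀ = 323.5453 − 72.066269 = 251.479031

B0=251.4790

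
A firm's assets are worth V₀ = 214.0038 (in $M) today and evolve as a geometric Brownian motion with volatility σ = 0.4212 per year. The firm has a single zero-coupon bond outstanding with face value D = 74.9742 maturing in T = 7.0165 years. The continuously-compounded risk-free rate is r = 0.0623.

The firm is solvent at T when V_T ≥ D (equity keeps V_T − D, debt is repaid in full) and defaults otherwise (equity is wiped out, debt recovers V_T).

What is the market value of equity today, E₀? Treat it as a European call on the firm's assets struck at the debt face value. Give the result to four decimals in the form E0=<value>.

d₁ = [ln(V₀/D) + (r + σ²/2)T] / (σ√T)
   = [ln(214.0038/74.9742) + (0.0623 + 0.5·0.4212²)·7.0165] / (0.4212·√7.0165)
   = [1.048850 + 1.059525] / 1.115703 = 1.889727
d₂ = d₁ − σ√T = 1.889727 − 1.115703 = 0.774024
N(d₁) = 0.970603,  N(d₂) = 0.780542,  e^(−rT) = 0.645889
E₀ = V₀·N(d₁) − D·e^(−rT)·N(d₂)
   = 214.0038·0.970603 − 74.9742·0.645889·0.780542 = 169.914952

E0=169.9150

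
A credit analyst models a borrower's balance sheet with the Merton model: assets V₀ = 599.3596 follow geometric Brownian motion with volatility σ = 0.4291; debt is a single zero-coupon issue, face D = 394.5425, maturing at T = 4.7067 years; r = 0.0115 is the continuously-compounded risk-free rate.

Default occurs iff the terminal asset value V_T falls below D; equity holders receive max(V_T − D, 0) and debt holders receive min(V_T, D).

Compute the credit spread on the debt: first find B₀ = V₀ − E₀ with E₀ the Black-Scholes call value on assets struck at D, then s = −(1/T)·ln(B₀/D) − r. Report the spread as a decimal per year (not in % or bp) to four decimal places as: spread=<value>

spread=0.0523

d₁ = [ln(V₀/D) + (r + σ²/2)T] / (σ√T)
   = [ln(599.3596/394.5425) + (0.0115 + 0.5·0.4291²)·4.7067] / (0.4291·√4.7067)
   = [0.418135 + 0.487442] / 0.930929 = 0.972766
d₂ = d₁ − σ√T = 0.972766 − 0.930929 = 0.041837
N(d₁) = 0.834665,  N(d₂) = 0.516686,  e^(−rT) = 0.947312
E₀ = V₀·N(d₁) − D·e^(−rT)·N(d₂)
   = 599.3596·0.834665 − 394.5425·0.947312·0.516686 = 307.150941
B₀ = V₀ − E₀ = 599.3596 − 307.150941 = 292.208659
spread = −(1/T)·ln(B₀/D) − r = −(1/4.7067)·ln(292.208659/394.5425) − 0.0115 = 0.05229390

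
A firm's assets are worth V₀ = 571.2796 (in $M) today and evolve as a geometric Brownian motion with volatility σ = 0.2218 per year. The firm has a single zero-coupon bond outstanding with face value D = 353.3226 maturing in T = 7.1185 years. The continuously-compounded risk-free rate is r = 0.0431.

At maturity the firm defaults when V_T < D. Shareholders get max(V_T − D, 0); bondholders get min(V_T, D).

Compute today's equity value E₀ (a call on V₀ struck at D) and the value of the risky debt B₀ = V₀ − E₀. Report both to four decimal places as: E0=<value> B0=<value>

E0=320.7451 B0=250.5345

d₁ = [ln(V₀/D) + (r + σ²/2)T] / (σ√T)
   = [ln(571.2796/353.3226) + (0.0431 + 0.5·0.2218²)·7.1185] / (0.2218·√7.1185)
   = [0.480497 + 0.481906] / 0.591774 = 1.626302
d₂ = d₁ − σ√T = 1.626302 − 0.591774 = 1.034528
N(d₁) = 0.948057,  N(d₂) = 0.849555,  e^(−rT) = 0.735792
E₀ = V₀·N(d₁) − D·e^(−rT)·N(d₂)
   = 571.2796·0.948057 − 353.3226·0.735792·0.849555 = 320.745136
B₀ = V₀ − E₀ = 571.2796 − 320.745136 = 250.534464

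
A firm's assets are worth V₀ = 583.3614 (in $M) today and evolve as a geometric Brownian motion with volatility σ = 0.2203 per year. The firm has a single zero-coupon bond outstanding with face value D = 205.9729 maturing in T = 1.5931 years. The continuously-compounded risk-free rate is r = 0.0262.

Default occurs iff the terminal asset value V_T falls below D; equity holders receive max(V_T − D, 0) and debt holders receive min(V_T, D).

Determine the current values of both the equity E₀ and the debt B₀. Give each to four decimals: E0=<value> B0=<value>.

d₁ = [ln(V₀/D) + (r + σ²/2)T] / (σ√T)
   = [ln(583.3614/205.9729) + (0.0262 + 0.5·0.2203²)·1.5931] / (0.2203·√1.5931)
   = [1.041062 + 0.080397] / 0.278058 = 4.033181
d₂ = d₁ − σ√T = 4.033181 − 0.278058 = 3.755122
N(d₁) = 0.999972,  N(d₂) = 0.999913,  e^(−rT) = 0.959120
E₀ = V₀·N(d₁) − D·e^(−rT)·N(d₂)
   = 583.3614·0.999972 − 205.9729·0.959120·0.999913 = 385.809763
B₀ = V₀ − E₀ = 583.3614 − 385.809763 = 197.551637

E0=385.8098 B0=197.5516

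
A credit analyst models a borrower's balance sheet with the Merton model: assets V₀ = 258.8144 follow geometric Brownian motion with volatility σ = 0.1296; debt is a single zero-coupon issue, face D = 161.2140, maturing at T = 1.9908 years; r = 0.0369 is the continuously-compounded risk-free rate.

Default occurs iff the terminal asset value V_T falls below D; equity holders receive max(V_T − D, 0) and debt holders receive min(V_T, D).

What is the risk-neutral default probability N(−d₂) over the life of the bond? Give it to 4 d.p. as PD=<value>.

d₁ = [ln(V₀/D) + (r + σ²/2)T] / (σ√T)
   = [ln(258.8144/161.2140) + (0.0369 + 0.5·0.1296²)·1.9908] / (0.1296·√1.9908)
   = [0.473379 + 0.090179] / 0.182860 = 3.081909
d₂ = d₁ − σ√T = 3.081909 − 0.182860 = 2.899049
risk-neutral PD = N(−d₂) = N(-2.899049) = 0.001871

PD=0.0019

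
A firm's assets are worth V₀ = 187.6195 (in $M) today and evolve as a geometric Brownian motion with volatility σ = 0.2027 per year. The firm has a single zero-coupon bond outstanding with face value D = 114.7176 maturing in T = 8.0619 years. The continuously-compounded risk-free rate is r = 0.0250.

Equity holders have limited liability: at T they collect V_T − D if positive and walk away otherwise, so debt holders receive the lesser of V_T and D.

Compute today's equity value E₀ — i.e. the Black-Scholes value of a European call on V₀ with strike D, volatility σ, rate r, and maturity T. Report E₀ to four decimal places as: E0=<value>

d₁ = [ln(V₀/D) + (r + σ²/2)T] / (σ√T)
   = [ln(187.6195/114.7176) + (0.0250 + 0.5·0.2027²)·8.0619] / (0.2027·√8.0619)
   = [0.491943 + 0.367168] / 0.575536 = 1.492714
d₂ = d₁ − σ√T = 1.492714 − 0.575536 = 0.917179
N(d₁) = 0.932244,  N(d₂) = 0.820475,  e^(−rT) = 0.817465
E₀ = V₀·N(d₁) − D·e^(−rT)·N(d₂)
   = 187.6195·0.932244 − 114.7176·0.817465·0.820475 = 97.964945

E0=97.9649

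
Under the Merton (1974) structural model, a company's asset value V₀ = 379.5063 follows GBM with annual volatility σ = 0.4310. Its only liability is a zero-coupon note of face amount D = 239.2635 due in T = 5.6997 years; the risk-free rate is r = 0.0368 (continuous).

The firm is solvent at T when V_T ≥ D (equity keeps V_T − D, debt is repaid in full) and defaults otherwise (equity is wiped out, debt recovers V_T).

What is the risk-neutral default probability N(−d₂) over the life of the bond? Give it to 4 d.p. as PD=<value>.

d₁ = [ln(V₀/D) + (r + σ²/2)T] / (σ√T)
   = [ln(379.5063/239.2635) + (0.0368 + 0.5·0.4310²)·5.6997] / (0.4310·√5.6997)
   = [0.461306 + 0.739140] / 1.028971 = 1.166646
d₂ = d₁ − σ√T = 1.166646 − 1.028971 = 0.137675
risk-neutral PD = N(−d₂) = N(-0.137675) = 0.445249

PD=0.4452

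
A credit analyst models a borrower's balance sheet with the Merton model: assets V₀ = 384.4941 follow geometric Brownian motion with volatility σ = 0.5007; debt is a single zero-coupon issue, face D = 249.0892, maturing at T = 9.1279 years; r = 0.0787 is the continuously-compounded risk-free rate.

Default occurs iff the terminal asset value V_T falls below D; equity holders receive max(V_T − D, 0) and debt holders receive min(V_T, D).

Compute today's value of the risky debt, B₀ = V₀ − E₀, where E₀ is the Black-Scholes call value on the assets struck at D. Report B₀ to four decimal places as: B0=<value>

B0=85.7792

d₁ = [ln(V₀/D) + (r + σ²/2)T] / (σ√T)
   = [ln(384.4941/249.0892) + (0.0787 + 0.5·0.5007²)·9.1279] / (0.5007·√9.1279)
   = [0.434117 + 1.862550] / 1.512736 = 1.518221
d₂ = d₁ − σ√T = 1.518221 − 1.512736 = 0.005486
N(d₁) = 0.935521,  N(d₂) = 0.502189,  e^(−rT) = 0.487548
E₀ = V₀·N(d₁) − D·e^(−rT)·N(d₂)
   = 384.4941·0.935521 − 249.0892·0.487548·0.502189 = 298.714893
B₀ = V₀ − E₀ = 384.4941 − 298.714893 = 85.779207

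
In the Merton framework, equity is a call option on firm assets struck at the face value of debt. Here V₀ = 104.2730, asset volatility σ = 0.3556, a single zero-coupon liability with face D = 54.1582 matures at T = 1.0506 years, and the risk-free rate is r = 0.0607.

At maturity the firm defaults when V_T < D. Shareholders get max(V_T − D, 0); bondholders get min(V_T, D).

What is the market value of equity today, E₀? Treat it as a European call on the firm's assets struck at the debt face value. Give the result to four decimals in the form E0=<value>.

E0=53.7001

d₁ = [ln(V₀/D) + (r + σ²/2)T] / (σ√T)
   = [ln(104.2730/54.1582) + (0.0607 + 0.5·0.3556²)·1.0506] / (0.3556·√1.0506)
   = [0.655103 + 0.130196] / 0.364486 = 2.154541
d₂ = d₁ − σ√T = 2.154541 − 0.364486 = 1.790056
N(d₁) = 0.984401,  N(d₂) = 0.963278,  e^(−rT) = 0.938219
E₀ = V₀·N(d₁) − D·e^(−rT)·N(d₂)
   = 104.2730·0.984401 − 54.1582·0.938219·0.963278 = 53.700136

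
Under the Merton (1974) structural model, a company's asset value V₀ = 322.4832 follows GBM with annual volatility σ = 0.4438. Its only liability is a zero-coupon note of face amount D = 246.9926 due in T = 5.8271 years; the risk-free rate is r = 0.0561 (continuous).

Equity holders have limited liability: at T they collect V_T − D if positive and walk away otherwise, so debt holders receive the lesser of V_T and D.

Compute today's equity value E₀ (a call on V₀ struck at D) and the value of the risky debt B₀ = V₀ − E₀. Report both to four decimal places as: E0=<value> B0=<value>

d₁ = [ln(V₀/D) + (r + σ²/2)T] / (σ√T)
   = [ln(322.4832/246.9926) + (0.0561 + 0.5·0.4438²)·5.8271] / (0.4438·√5.8271)
   = [0.266693 + 0.900749] / 1.071306 = 1.089736
d₂ = d₁ − σ√T = 1.089736 − 1.071306 = 0.018431
N(d₁) = 0.862085,  N(d₂) = 0.507352,  e^(−rT) = 0.721156
E₀ = V₀·N(d₁) − D·e^(−rT)·N(d₂)
   = 322.4832·0.862085 − 246.9926·0.721156·0.507352 = 187.638410
B₀ = V₀ − E₀ = 322.4832 − 187.638410 = 134.844790

E0=187.6384 B0=134.8448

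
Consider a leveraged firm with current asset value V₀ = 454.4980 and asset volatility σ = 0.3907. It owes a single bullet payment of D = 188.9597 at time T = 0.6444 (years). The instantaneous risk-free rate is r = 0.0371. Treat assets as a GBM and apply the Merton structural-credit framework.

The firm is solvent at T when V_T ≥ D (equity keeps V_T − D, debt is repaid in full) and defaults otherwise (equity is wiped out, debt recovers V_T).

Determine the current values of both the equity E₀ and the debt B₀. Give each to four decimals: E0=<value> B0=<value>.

E0=270.0553 B0=184.4427

d₁ = [ln(V₀/D) + (r + σ²/2)T] / (σ√T)
   = [ln(454.4980/188.9597) + (0.0371 + 0.5·0.3907²)·0.6444] / (0.3907·√0.6444)
   = [0.877660 + 0.073090] / 0.313633 = 3.031412
d₂ = d₁ − σ√T = 3.031412 − 0.313633 = 2.717780
N(d₁) = 0.998783,  N(d₂) = 0.996714,  e^(−rT) = 0.976376
E₀ = V₀·N(d₁) − D·e^(−rT)·N(d₂)
   = 454.4980·0.998783 − 188.9597·0.976376·0.996714 = 270.055347
B₀ = V₀ − E₀ = 454.4980 − 270.055347 = 184.442653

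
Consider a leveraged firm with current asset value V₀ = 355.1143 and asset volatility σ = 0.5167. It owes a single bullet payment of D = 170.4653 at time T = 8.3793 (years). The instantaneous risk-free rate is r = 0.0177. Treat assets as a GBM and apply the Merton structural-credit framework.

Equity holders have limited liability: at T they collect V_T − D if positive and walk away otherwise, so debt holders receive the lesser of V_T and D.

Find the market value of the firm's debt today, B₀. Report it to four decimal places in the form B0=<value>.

d₁ = [ln(V₀/D) + (r + σ²/2)T] / (σ√T)
   = [ln(355.1143/170.4653) + (0.0177 + 0.5·0.5167²)·8.3793] / (0.5167·√8.3793)
   = [0.733908 + 1.266862] / 1.495693 = 1.337688
d₂ = d₁ − σ√T = 1.337688 − 1.495693 = -0.158005
N(d₁) = 0.909501,  N(d₂) = 0.437227,  e^(−rT) = 0.862161
E₀ = V₀·N(d₁) − D·e^(−rT)·N(d₂)
   = 355.1143·0.909501 − 170.4653·0.862161·0.437227 = 258.718252
B₀ = V₀ − E₀ = 355.1143 − 258.718252 = 96.396048

B0=96.3960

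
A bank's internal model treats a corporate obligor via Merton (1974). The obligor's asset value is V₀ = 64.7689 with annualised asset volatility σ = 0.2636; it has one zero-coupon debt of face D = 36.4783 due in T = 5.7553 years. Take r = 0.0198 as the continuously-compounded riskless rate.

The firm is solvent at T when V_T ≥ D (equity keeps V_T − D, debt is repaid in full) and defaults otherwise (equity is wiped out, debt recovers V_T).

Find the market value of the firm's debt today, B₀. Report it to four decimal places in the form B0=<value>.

d₁ = [ln(V₀/D) + (r + σ²/2)T] / (σ√T)
   = [ln(64.7689/36.4783) + (0.0198 + 0.5·0.2636²)·5.7553] / (0.2636·√5.7553)
   = [0.574108 + 0.313908] / 0.632382 = 1.404241
d₂ = d₁ − σ√T = 1.404241 − 0.632382 = 0.771859
N(d₁) = 0.919876,  N(d₂) = 0.779901,  e^(−rT) = 0.892298
E₀ = V₀·N(d₁) − D·e^(−rT)·N(d₂)
   = 64.7689·0.919876 − 36.4783·0.892298·0.779901 = 34.193980
B₀ = V₀ − E₀ = 64.7689 − 34.193980 = 30.574920

B0=30.5749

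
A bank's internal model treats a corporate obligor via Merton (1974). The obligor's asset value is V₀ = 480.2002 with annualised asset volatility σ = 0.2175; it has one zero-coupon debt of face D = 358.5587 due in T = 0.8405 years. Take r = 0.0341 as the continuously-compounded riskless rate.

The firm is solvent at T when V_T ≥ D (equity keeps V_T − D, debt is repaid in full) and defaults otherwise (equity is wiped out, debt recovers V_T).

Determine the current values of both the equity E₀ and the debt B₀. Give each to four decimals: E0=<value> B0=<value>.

E0=133.6228 B0=346.5774

d₁ = [ln(V₀/D) + (r + σ²/2)T] / (σ√T)
   = [ln(480.2002/358.5587) + (0.0341 + 0.5·0.2175²)·0.8405] / (0.2175·√0.8405)
   = [0.292111 + 0.048542] / 0.199401 = 1.708375
d₂ = d₁ − σ√T = 1.708375 − 0.199401 = 1.508973
N(d₁) = 0.956217,  N(d₂) = 0.934347,  e^(−rT) = 0.971746
E₀ = V₀·N(d₁) − D·e^(−rT)·N(d₂)
   = 480.2002·0.956217 − 358.5587·0.971746·0.934347 = 133.622756
B₀ = V₀ − E₀ = 480.2002 − 133.622756 = 346.577444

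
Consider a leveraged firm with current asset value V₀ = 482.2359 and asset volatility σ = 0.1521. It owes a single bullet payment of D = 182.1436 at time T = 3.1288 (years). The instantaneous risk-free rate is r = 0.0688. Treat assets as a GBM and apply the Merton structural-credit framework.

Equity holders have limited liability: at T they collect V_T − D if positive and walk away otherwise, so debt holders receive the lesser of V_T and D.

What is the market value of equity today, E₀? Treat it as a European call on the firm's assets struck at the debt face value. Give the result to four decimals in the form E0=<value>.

d₁ = [ln(V₀/D) + (r + σ²/2)T] / (σ√T)
   = [ln(482.2359/182.1436) + (0.0688 + 0.5·0.1521²)·3.1288] / (0.1521·√3.1288)
   = [0.973638 + 0.251453] / 0.269041 = 4.553551
d₂ = d₁ − σ√T = 4.553551 − 0.269041 = 4.284510
N(d₁) = 0.999997,  N(d₂) = 0.999991,  e^(−rT) = 0.806331
E₀ = V₀·N(d₁) − D·e^(−rT)·N(d₂)
   = 482.2359·0.999997 − 182.1436·0.806331·0.999991 = 335.368014

E0=335.3680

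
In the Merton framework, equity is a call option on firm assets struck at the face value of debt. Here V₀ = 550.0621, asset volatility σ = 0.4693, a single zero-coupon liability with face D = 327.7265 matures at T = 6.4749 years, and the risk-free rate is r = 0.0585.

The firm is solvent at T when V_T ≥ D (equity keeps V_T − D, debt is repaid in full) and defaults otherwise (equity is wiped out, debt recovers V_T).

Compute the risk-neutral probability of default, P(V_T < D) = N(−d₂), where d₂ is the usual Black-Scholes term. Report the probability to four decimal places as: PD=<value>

d₁ = [ln(V₀/D) + (r + σ²/2)T] / (σ√T)
   = [ln(550.0621/327.7265) + (0.0585 + 0.5·0.4693²)·6.4749] / (0.4693·√6.4749)
   = [0.517852 + 1.091806] / 1.194173 = 1.347927
d₂ = d₁ − σ√T = 1.347927 − 1.194173 = 0.153754
risk-neutral PD = N(−d₂) = N(-0.153754) = 0.438902

PD=0.4389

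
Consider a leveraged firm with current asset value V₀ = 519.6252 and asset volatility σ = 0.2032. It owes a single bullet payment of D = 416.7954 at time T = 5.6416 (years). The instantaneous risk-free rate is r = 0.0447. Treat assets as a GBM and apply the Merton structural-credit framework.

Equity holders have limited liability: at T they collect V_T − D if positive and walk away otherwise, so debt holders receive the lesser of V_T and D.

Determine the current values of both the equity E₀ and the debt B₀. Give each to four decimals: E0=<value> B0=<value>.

d₁ = [ln(V₀/D) + (r + σ²/2)T] / (σ√T)
   = [ln(519.6252/416.7954) + (0.0447 + 0.5·0.2032²)·5.6416] / (0.2032·√5.6416)
   = [0.220512 + 0.368651] / 0.482642 = 1.220705
d₂ = d₁ − σ√T = 1.220705 − 0.482642 = 0.738064
N(d₁) = 0.888901,  N(d₂) = 0.769762,  e^(−rT) = 0.777105
E₀ = V₀·N(d₁) − D·e^(−rT)·N(d₂)
   = 519.6252·0.888901 − 416.7954·0.777105·0.769762 = 212.574226
B₀ = V₀ − E₀ = 519.6252 − 212.574226 = 307.050974

E0=212.5742 B0=307.0510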